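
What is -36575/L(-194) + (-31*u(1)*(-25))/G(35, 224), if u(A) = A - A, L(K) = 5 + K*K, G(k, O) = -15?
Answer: -36575/37641 ≈ -0.97168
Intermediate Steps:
L(K) = 5 + K**2
u(A) = 0
-36575/L(-194) + (-31*u(1)*(-25))/G(35, 224) = -36575/(5 + (-194)**2) + (-31*0*(-25))/(-15) = -36575/(5 + 37636) + (0*(-25))*(-1/15) = -36575/37641 + 0*(-1/15) = -36575*1/37641 + 0 = -36575/37641 + 0 = -36575/37641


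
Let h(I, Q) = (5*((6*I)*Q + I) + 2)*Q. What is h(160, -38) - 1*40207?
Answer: 6860517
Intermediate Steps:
h(I, Q) = Q*(2 + 5*I + 30*I*Q) (h(I, Q) = (5*(6*I*Q + I) + 2)*Q = (5*(I + 6*I*Q) + 2)*Q = ((5*I + 30*I*Q) + 2)*Q = (2 + 5*I + 30*I*Q)*Q = Q*(2 + 5*I + 30*I*Q))
h(160, -38) - 1*40207 = -38*(2 + 5*160 + 30*160*(-38)) - 1*40207 = -38*(2 + 800 - 182400) - 40207 = -38*(-181598) - 40207 = 6900724 - 40207 = 6860517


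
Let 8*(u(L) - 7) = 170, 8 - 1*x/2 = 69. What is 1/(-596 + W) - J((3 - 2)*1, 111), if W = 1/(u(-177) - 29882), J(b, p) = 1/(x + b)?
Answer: 56722129/8611732624 ≈ 0.0065866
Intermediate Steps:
x = -122 (x = 16 - 2*69 = 16 - 138 = -122)
J(b, p) = 1/(-122 + b)
u(L) = 113/4 (u(L) = 7 + (⅛)*170 = 7 + 85/4 = 113/4)
W = -4/119415 (W = 1/(113/4 - 29882) = 1/(-119415/4) = -4/119415 ≈ -3.3497e-5)
1/(-596 + W) - J((3 - 2)*1, 111) = 1/(-596 - 4/119415) - 1/(-122 + (3 - 2)*1) = 1/(-71171344/119415) - 1/(-122 + 1*1) = -119415/71171344 - 1/(-122 + 1) = -119415/71171344 - 1/(-121) = -119415/71171344 - 1*(-1/121) = -119415/71171344 + 1/121 = 56722129/8611732624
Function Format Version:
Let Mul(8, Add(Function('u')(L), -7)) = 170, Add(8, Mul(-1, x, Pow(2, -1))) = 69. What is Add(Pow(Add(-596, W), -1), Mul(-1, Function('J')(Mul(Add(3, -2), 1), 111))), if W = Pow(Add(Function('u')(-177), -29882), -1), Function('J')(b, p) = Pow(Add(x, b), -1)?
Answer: Rational(56722129, 8611732624) ≈ 0.0065866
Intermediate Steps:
x = -122 (x = Add(16, Mul(-2, 69)) = Add(16, -138) = -122)
Function('J')(b, p) = Pow(Add(-122, b), -1)
Function('u')(L) = Rational(113, 4) (Function('u')(L) = Add(7, Mul(Rational(1, 8), 170)) = Add(7, Rational(85, 4)) = Rational(113, 4))
W = Rational(-4, 119415) (W = Pow(Add(Rational(113, 4), -29882), -1) = Pow(Rational(-119415, 4), -1) = Rational(-4, 119415) ≈ -3.3497e-5)
Add(Pow(Add(-596, W), -1), Mul(-1, Function('J')(Mul(Add(3, -2), 1), 111))) = Add(Pow(Add(-596, Rational(-4, 119415)), -1), Mul(-1, Pow(Add(-122, Mul(Add(3, -2), 1)), -1))) = Add(Pow(Rational(-71171344, 119415), -1), Mul(-1, Pow(Add(-122, Mul(1, 1)), -1))) = Add(Rational(-119415, 71171344), Mul(-1, Pow(Add(-122, 1), -1))) = Add(Rational(-119415, 71171344), Mul(-1, Pow(-121, -1))) = Add(Rational(-119415, 71171344), Mul(-1, Rational(-1, 121))) = Add(Rational(-119415, 71171344), Rational(1, 121)) = Rational(56722129, 8611732624)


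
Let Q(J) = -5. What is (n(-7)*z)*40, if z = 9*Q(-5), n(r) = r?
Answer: 12600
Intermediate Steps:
z = -45 (z = 9*(-5) = -45)
(n(-7)*z)*40 = -7*(-45)*40 = 315*40 = 12600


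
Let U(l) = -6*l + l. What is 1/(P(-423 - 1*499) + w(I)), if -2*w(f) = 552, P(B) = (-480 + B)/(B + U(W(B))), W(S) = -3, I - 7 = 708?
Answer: -907/248930 ≈ -0.0036436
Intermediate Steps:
I = 715 (I = 7 + 708 = 715)
U(l) = -5*l
P(B) = (-480 + B)/(15 + B) (P(B) = (-480 + B)/(B - 5*(-3)) = (-480 + B)/(B + 15) = (-480 + B)/(15 + B))
w(f) = -276 (w(f) = -½*552 = -276)
1/(P(-423 - 1*499) + w(I)) = 1/((-480 + (-423 - 1*499))/(15 + (-423 - 1*499)) - 276) = 1/((-480 + (-423 - 499))/(15 + (-423 - 499)) - 276) = 1/((-480 - 922)/(15 - 922) - 276) = 1/(-1402/(-907) - 276) = 1/(-1/907*(-1402) - 276) = 1/(1402/907 - 276) = 1/(-248930/907) = -907/248930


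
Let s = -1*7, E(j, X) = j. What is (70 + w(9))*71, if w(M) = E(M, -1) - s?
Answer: 6106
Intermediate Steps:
s = -7
w(M) = 7 + M (w(M) = M - 1*(-7) = M + 7 = 7 + M)
(70 + w(9))*71 = (70 + (7 + 9))*71 = (70 + 16)*71 = 86*71 = 6106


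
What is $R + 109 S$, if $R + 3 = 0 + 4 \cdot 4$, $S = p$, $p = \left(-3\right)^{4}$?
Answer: $8842$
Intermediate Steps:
$p = 81$
$S = 81$
$R = 13$ ($R = -3 + \left(0 + 4 \cdot 4\right) = -3 + \left(0 + 16\right) = -3 + 16 = 13$)
$R + 109 S = 13 + 109 \cdot 81 = 13 + 8829 = 8842$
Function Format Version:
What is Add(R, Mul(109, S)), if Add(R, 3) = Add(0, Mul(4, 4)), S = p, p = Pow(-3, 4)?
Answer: 8842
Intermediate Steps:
p = 81
S = 81
R = 13 (R = Add(-3, Add(0, Mul(4, 4))) = Add(-3, Add(0, 16)) = Add(-3, 16) = 13)
Add(R, Mul(109, S)) = Add(13, Mul(109, 81)) = Add(13, 8829) = 8842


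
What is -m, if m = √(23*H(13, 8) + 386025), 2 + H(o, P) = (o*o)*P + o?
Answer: -√417374 ≈ -646.04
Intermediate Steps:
H(o, P) = -2 + o + P*o² (H(o, P) = -2 + ((o*o)*P + o) = -2 + (o²*P + o) = -2 + (P*o² + o) = -2 + (o + P*o²) = -2 + o + P*o²)
m = √417374 (m = √(23*(-2 + 13 + 8*13²) + 386025) = √(23*(-2 + 13 + 8*169) + 386025) = √(23*(-2 + 13 + 1352) + 386025) = √(23*1363 + 386025) = √(31349 + 386025) = √417374 ≈ 646.04)
-m = -√417374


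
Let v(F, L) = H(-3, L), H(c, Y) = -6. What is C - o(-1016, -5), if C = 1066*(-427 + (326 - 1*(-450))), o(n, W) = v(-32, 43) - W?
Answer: 372035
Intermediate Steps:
v(F, L) = -6
o(n, W) = -6 - W
C = 372034 (C = 1066*(-427 + (326 + 450)) = 1066*(-427 + 776) = 1066*349 = 372034)
C - o(-1016, -5) = 372034 - (-6 - 1*(-5)) = 372034 - (-6 + 5) = 372034 - 1*(-1) = 372034 + 1 = 372035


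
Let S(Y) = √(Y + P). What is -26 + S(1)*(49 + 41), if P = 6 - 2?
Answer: -26 + 90*√5 ≈ 175.25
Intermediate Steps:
P = 4
S(Y) = √(4 + Y) (S(Y) = √(Y + 4) = √(4 + Y))
-26 + S(1)*(49 + 41) = -26 + √(4 + 1)*(49 + 41) = -26 + √5*90 = -26 + 90*√5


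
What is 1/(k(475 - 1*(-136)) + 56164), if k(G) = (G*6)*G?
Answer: 1/2296090 ≈ 4.3552e-7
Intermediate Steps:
k(G) = 6*G² (k(G) = (6*G)*G = 6*G²)
1/(k(475 - 1*(-136)) + 56164) = 1/(6*(475 - 1*(-136))² + 56164) = 1/(6*(475 + 136)² + 56164) = 1/(6*611² + 56164) = 1/(6*373321 + 56164) = 1/(2239926 + 56164) = 1/2296090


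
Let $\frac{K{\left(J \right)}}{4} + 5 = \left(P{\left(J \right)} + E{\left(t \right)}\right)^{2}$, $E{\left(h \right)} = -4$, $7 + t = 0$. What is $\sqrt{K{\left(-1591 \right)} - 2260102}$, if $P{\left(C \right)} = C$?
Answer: $\sqrt{7915978} \approx 2813.5$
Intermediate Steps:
$t = -7$ ($t = -7 + 0 = -7$)
$K{\left(J \right)} = -20 + 4 \left(-4 + J\right)^{2}$ ($K{\left(J \right)} = -20 + 4 \left(J - 4\right)^{2} = -20 + 4 \left(-4 + J\right)^{2}$)
$\sqrt{K{\left(-1591 \right)} - 2260102} = \sqrt{\left(-20 + 4 \left(-4 - 1591\right)^{2}\right) - 2260102} = \sqrt{\left(-20 + 4 \left(-1595\right)^{2}\right) - 2260102} = \sqrt{\left(-20 + 4 \cdot 2544025\right) - 2260102} = \sqrt{\left(-20 + 10176100\right) - 2260102} = \sqrt{10176080 - 2260102} = \sqrt{7915978}$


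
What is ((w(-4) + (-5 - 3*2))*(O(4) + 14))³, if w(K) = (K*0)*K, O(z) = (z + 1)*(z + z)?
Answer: -209584584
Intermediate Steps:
O(z) = 2*z*(1 + z) (O(z) = (1 + z)*(2*z) = 2*z*(1 + z))
w(K) = 0 (w(K) = 0*K = 0)
((w(-4) + (-5 - 3*2))*(O(4) + 14))³ = ((0 + (-5 - 3*2))*(2*4*(1 + 4) + 14))³ = ((0 + (-5 - 6))*(2*4*5 + 14))³ = ((0 - 11)*(40 + 14))³ = (-11*54)³ = (-594)³ = -209584584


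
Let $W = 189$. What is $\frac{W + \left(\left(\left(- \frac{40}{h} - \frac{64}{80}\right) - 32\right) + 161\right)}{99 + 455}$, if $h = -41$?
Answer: $\frac{32613}{56785} \approx 0.57432$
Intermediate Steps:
$\frac{W + \left(\left(\left(- \frac{40}{h} - \frac{64}{80}\right) - 32\right) + 161\right)}{99 + 455} = \frac{189 + \left(\left(\left(- \frac{40}{-41} - \frac{64}{80}\right) - 32\right) + 161\right)}{99 + 455} = \frac{189 + \left(\left(\left(\left(-40\right) \left(- \frac{1}{41}\right) - \frac{4}{5}\right) - 32\right) + 161\right)}{554} = \left(189 + \left(\left(\left(\frac{40}{41} - \frac{4}{5}\right) - 32\right) + 161\right)\right) \frac{1}{554} = \left(189 + \left(\left(\frac{36}{205} - 32\right) + 161\right)\right) \frac{1}{554} = \left(189 + \left(- \frac{6524}{205} + 161\right)\right) \frac{1}{554} = \left(189 + \frac{26481}{205}\right) \frac{1}{554} = \frac{65226}{205} \cdot \frac{1}{554} = \frac{32613}{56785}$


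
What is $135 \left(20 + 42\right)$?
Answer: $8370$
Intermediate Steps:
$135 \left(20 + 42\right) = 135 \cdot 62 = 8370$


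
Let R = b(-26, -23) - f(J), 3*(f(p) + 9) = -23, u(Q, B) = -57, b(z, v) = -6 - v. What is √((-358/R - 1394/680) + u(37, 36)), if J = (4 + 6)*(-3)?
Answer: I*√71084305/1010 ≈ 8.3477*I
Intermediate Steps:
J = -30 (J = 10*(-3) = -30)
f(p) = -50/3 (f(p) = -9 + (⅓)*(-23) = -9 - 23/3 = -50/3)
R = 101/3 (R = (-6 - 1*(-23)) - 1*(-50/3) = (-6 + 23) + 50/3 = 17 + 50/3 = 101/3 ≈ 33.667)
√((-358/R - 1394/680) + u(37, 36)) = √((-358/101/3 - 1394/680) - 57) = √((-358*3/101 - 1394*1/680) - 57) = √((-1074/101 - 41/20) - 57) = √(-25621/2020 - 57) = √(-140761/2020) = I*√71084305/1010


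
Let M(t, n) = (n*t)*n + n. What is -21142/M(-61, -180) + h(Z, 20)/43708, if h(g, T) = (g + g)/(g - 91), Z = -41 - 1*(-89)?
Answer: 4943181671/464358927690 ≈ 0.010645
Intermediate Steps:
M(t, n) = n + t*n² (M(t, n) = t*n² + n = n + t*n²)
Z = 48 (Z = -41 + 89 = 48)
h(g, T) = 2*g/(-91 + g) (h(g, T) = (2*g)/(-91 + g) = 2*g/(-91 + g))
-21142/M(-61, -180) + h(Z, 20)/43708 = -21142*(-1/(180*(1 - 180*(-61)))) + (2*48/(-91 + 48))/43708 = -21142*(-1/(180*(1 + 10980))) + (2*48/(-43))*(1/43708) = -21142/((-180*10981)) + (2*48*(-1/43))*(1/43708) = -21142/(-1976580) - 96/43*1/43708 = -21142*(-1/1976580) - 24/469861 = 10571/988290 - 24/469861 = 4943181671/464358927690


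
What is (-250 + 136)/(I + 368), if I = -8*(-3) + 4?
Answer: -19/66 ≈ -0.28788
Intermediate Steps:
I = 28 (I = 24 + 4 = 28)
(-250 + 136)/(I + 368) = (-250 + 136)/(28 + 368) = -114/396 = -114*1/396 = -19/66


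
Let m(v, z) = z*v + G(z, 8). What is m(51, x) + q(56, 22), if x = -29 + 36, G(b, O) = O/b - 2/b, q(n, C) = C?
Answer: 2659/7 ≈ 379.86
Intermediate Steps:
G(b, O) = -2/b + O/b
x = 7
m(v, z) = 6/z + v*z (m(v, z) = z*v + (-2 + 8)/z = v*z + 6/z = 6/z + v*z)
m(51, x) + q(56, 22) = (6/7 + 51*7) + 22 = (6*(⅐) + 357) + 22 = (6/7 + 357) + 22 = 2505/7 + 22 = 2659/7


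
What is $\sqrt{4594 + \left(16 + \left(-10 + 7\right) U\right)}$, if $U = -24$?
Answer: $\sqrt{4682} \approx 68.425$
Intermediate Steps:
$\sqrt{4594 + \left(16 + \left(-10 + 7\right) U\right)} = \sqrt{4594 + \left(16 + \left(-10 + 7\right) \left(-24\right)\right)} = \sqrt{4594 + \left(16 - -72\right)} = \sqrt{4594 + \left(16 + 72\right)} = \sqrt{4594 + 88} = \sqrt{4682}$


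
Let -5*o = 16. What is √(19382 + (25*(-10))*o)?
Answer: √20182 ≈ 142.06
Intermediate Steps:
o = -16/5 (o = -⅕*16 = -16/5 ≈ -3.2000)
√(19382 + (25*(-10))*o) = √(19382 + (25*(-10))*(-16/5)) = √(19382 - 250*(-16/5)) = √(19382 + 800) = √20182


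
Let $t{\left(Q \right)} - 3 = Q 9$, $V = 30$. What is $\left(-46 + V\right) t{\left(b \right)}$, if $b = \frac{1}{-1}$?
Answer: $96$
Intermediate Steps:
$b = -1$
$t{\left(Q \right)} = 3 + 9 Q$ ($t{\left(Q \right)} = 3 + Q 9 = 3 + 9 Q$)
$\left(-46 + V\right) t{\left(b \right)} = \left(-46 + 30\right) \left(3 + 9 \left(-1\right)\right) = - 16 \left(3 - 9\right) = \left(-16\right) \left(-6\right) = 96$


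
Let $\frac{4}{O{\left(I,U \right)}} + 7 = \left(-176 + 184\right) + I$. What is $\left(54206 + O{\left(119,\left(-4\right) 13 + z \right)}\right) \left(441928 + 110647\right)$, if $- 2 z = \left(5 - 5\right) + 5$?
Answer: $\frac{179717393215}{6} \approx 2.9953 \cdot 10^{10}$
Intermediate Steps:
$z = - \frac{5}{2}$ ($z = - \frac{\left(5 - 5\right) + 5}{2} = - \frac{0 + 5}{2} = \left(- \frac{1}{2}\right) 5 = - \frac{5}{2} \approx -2.5$)
$O{\left(I,U \right)} = \frac{4}{1 + I}$ ($O{\left(I,U \right)} = \frac{4}{-7 + \left(\left(-176 + 184\right) + I\right)} = \frac{4}{-7 + \left(8 + I\right)} = \frac{4}{1 + I}$)
$\left(54206 + O{\left(119,\left(-4\right) 13 + z \right)}\right) \left(441928 + 110647\right) = \left(54206 + \frac{4}{1 + 119}\right) \left(441928 + 110647\right) = \left(54206 + \frac{4}{120}\right) 552575 = \left(54206 + 4 \cdot \frac{1}{120}\right) 552575 = \left(54206 + \frac{1}{30}\right) 552575 = \frac{1626181}{30} \cdot 552575 = \frac{179717393215}{6}$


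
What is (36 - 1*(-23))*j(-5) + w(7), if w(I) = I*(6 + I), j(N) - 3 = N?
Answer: -27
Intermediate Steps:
j(N) = 3 + N
(36 - 1*(-23))*j(-5) + w(7) = (36 - 1*(-23))*(3 - 5) + 7*(6 + 7) = (36 + 23)*(-2) + 7*13 = 59*(-2) + 91 = -118 + 91 = -27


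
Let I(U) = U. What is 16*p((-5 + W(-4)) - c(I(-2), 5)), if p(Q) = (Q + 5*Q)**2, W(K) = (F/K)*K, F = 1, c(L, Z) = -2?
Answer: 2304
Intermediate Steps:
W(K) = 1 (W(K) = (1/K)*K = K/K = 1)
p(Q) = 36*Q**2 (p(Q) = (6*Q)**2 = 36*Q**2)
16*p((-5 + W(-4)) - c(I(-2), 5)) = 16*(36*((-5 + 1) - 1*(-2))**2) = 16*(36*(-4 + 2)**2) = 16*(36*(-2)**2) = 16*(36*4) = 16*144 = 2304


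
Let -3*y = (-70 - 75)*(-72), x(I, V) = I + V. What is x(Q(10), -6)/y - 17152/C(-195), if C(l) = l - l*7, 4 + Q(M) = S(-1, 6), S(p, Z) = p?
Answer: -1989203/135720 ≈ -14.657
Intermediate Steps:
Q(M) = -5 (Q(M) = -4 - 1 = -5)
C(l) = -6*l (C(l) = l - 7*l = -6*l)
y = -3480 (y = -(-70 - 75)*(-72)/3 = -(-145)*(-72)/3 = -⅓*10440 = -3480)
x(Q(10), -6)/y - 17152/C(-195) = (-5 - 6)/(-3480) - 17152/((-6*(-195))) = -11*(-1/3480) - 17152/1170 = 11/3480 - 17152*1/1170 = 11/3480 - 8576/585 = -1989203/135720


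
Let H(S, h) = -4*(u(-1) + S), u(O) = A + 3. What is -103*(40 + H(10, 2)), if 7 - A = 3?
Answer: 2884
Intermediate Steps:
A = 4 (A = 7 - 1*3 = 7 - 3 = 4)
u(O) = 7 (u(O) = 4 + 3 = 7)
H(S, h) = -28 - 4*S (H(S, h) = -4*(7 + S) = -28 - 4*S)
-103*(40 + H(10, 2)) = -103*(40 + (-28 - 4*10)) = -103*(40 + (-28 - 40)) = -103*(40 - 68) = -103*(-28) = 2884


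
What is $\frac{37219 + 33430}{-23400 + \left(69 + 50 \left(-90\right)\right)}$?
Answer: $- \frac{70649}{27831} \approx -2.5385$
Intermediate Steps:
$\frac{37219 + 33430}{-23400 + \left(69 + 50 \left(-90\right)\right)} = \frac{70649}{-23400 + \left(69 - 4500\right)} = \frac{70649}{-23400 - 4431} = \frac{70649}{-27831} = 70649 \left(- \frac{1}{27831}\right) = - \frac{70649}{27831}$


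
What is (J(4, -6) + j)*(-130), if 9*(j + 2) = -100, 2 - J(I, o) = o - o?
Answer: 13000/9 ≈ 1444.4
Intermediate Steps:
J(I, o) = 2 (J(I, o) = 2 - (o - o) = 2 - 1*0 = 2 + 0 = 2)
j = -118/9 (j = -2 + (⅑)*(-100) = -2 - 100/9 = -118/9 ≈ -13.111)
(J(4, -6) + j)*(-130) = (2 - 118/9)*(-130) = -100/9*(-130) = 13000/9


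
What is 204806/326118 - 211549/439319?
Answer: 10492615166/71634916821 ≈ 0.14647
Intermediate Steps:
204806/326118 - 211549/439319 = 204806*(1/326118) - 211549*1/439319 = 102403/163059 - 211549/439319 = 10492615166/71634916821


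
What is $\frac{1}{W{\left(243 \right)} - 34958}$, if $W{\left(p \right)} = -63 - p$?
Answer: $- \frac{1}{35264} \approx -2.8358 \cdot 10^{-5}$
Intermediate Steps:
$\frac{1}{W{\left(243 \right)} - 34958} = \frac{1}{\left(-63 - 243\right) - 34958} = \frac{1}{-306 - 34958} = \frac{1}{-35264} = - \frac{1}{35264}$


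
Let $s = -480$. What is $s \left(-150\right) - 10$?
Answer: $71990$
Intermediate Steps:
$s \left(-150\right) - 10 = \left(-480\right) \left(-150\right) - 10 = 72000 - 10 = 71990$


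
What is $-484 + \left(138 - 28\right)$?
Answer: $-374$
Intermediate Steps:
$-484 + \left(138 - 28\right) = -484 + 110 = -374$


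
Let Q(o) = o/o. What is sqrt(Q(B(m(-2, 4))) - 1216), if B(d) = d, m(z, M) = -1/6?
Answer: 9*I*sqrt(15) ≈ 34.857*I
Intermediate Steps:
m(z, M) = -1/6
Q(o) = 1
sqrt(Q(B(m(-2, 4))) - 1216) = sqrt(1 - 1216) = sqrt(-1215) = 9*I*sqrt(15)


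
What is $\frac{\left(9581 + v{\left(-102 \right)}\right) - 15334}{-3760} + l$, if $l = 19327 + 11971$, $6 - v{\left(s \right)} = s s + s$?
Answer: $\frac{117696529}{3760} \approx 31302.0$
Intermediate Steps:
$v{\left(s \right)} = 6 - s - s^{2}$ ($v{\left(s \right)} = 6 - \left(s s + s\right) = 6 - \left(s^{2} + s\right) = 6 - \left(s + s^{2}\right) = 6 - s - s^{2}$)
$l = 31298$
$\frac{\left(9581 + v{\left(-102 \right)}\right) - 15334}{-3760} + l = \frac{\left(9581 - 10296\right) - 15334}{-3760} + 31298 = \left(\left(9581 + \left(6 + 102 - 10404\right)\right) - 15334\right) \left(- \frac{1}{3760}\right) + 31298 = \left(\left(9581 - 10296\right) - 15334\right) \left(- \frac{1}{3760}\right) + 31298 = \left(-715 - 15334\right) \left(- \frac{1}{3760}\right) + 31298 = \left(-16049\right) \left(- \frac{1}{3760}\right) + 31298 = \frac{16049}{3760} + 31298 = \frac{117696529}{3760}$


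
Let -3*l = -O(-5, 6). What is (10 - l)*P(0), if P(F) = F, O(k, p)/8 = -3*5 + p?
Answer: 0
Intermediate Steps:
O(k, p) = -120 + 8*p (O(k, p) = 8*(-3*5 + p) = 8*(-15 + p) = -120 + 8*p)
l = -24 (l = -(-1)*(-120 + 8*6)/3 = -(-1)*(-120 + 48)/3 = -(-1)*(-72)/3 = -⅓*72 = -24)
(10 - l)*P(0) = (10 - 1*(-24))*0 = (10 + 24)*0 = 34*0 = 0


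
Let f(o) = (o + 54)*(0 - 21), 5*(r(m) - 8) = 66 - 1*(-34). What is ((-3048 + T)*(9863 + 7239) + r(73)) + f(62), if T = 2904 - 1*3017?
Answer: -54061830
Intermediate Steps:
r(m) = 28 (r(m) = 8 + (66 - 1*(-34))/5 = 8 + (66 + 34)/5 = 8 + (⅕)*100 = 8 + 20 = 28)
T = -113 (T = 2904 - 3017 = -113)
f(o) = -1134 - 21*o (f(o) = (54 + o)*(-21) = -1134 - 21*o)
((-3048 + T)*(9863 + 7239) + r(73)) + f(62) = ((-3048 - 113)*(9863 + 7239) + 28) + (-1134 - 21*62) = (-3161*17102 + 28) + (-1134 - 1302) = (-54059422 + 28) - 2436 = -54059394 - 2436 = -54061830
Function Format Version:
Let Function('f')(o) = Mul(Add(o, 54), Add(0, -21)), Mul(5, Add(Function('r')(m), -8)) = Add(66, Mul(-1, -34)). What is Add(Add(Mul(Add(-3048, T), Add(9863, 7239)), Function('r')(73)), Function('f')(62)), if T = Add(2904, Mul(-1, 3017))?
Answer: -54061830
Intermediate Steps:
Function('r')(m) = 28 (Function('r')(m) = Add(8, Mul(Rational(1, 5), Add(66, Mul(-1, -34)))) = Add(8, Mul(Rational(1, 5), Add(66, 34))) = Add(8, Mul(Rational(1, 5), 100)) = Add(8, 20) = 28)
T = -113 (T = Add(2904, -3017) = -113)
Function('f')(o) = Add(-1134, Mul(-21, o)) (Function('f')(o) = Mul(Add(54, o), -21) = Add(-1134, Mul(-21, o)))
Add(Add(Mul(Add(-3048, T), Add(9863, 7239)), Function('r')(73)), Function('f')(62)) = Add(Add(Mul(Add(-3048, -113), Add(9863, 7239)), 28), Add(-1134, Mul(-21, 62))) = Add(Add(Mul(-3161, 17102), 28), Add(-1134, -1302)) = Add(Add(-54059422, 28), -2436) = Add(-54059394, -2436) = -54061830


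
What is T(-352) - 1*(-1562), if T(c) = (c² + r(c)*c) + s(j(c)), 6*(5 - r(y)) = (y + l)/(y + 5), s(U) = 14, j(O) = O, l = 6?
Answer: 128853416/1041 ≈ 1.2378e+5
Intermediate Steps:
r(y) = 5 - (6 + y)/(6*(5 + y)) (r(y) = 5 - (y + 6)/(6*(y + 5)) = 5 - (6 + y)/(6*(5 + y)))
T(c) = 14 + c² + c*(144 + 29*c)/(6*(5 + c)) (T(c) = (c² + ((144 + 29*c)/(6*(5 + c)))*c) + 14 = (c² + c*(144 + 29*c)/(6*(5 + c))) + 14 = 14 + c² + c*(144 + 29*c)/(6*(5 + c)))
T(-352) - 1*(-1562) = (70 + (-352)³ + 38*(-352) + (59/6)*(-352)²)/(5 - 352) - 1*(-1562) = (70 - 43614208 - 13376 + (59/6)*123904)/(-347) + 1562 = -(70 - 43614208 - 13376 + 3655168/3)/347 + 1562 = -1/347*(-127227374/3) + 1562 = 127227374/1041 + 1562 = 128853416/1041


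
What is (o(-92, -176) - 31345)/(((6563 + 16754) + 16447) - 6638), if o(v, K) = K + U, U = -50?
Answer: -31571/33126 ≈ -0.95306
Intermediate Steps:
o(v, K) = -50 + K (o(v, K) = K - 50 = -50 + K)
(o(-92, -176) - 31345)/(((6563 + 16754) + 16447) - 6638) = ((-50 - 176) - 31345)/(((6563 + 16754) + 16447) - 6638) = (-226 - 31345)/((23317 + 16447) - 6638) = -31571/(39764 - 6638) = -31571/33126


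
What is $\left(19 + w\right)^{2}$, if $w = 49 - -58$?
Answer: $15876$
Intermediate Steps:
$w = 107$ ($w = 49 + 58 = 107$)
$\left(19 + w\right)^{2} = \left(19 + 107\right)^{2} = 126^{2} = 15876$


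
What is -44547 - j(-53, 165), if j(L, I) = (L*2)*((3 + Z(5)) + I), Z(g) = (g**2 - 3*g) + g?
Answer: -25149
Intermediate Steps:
Z(g) = g**2 - 2*g
j(L, I) = 2*L*(18 + I) (j(L, I) = (L*2)*((3 + 5*(-2 + 5)) + I) = (2*L)*((3 + 5*3) + I) = (2*L)*((3 + 15) + I) = (2*L)*(18 + I) = 2*L*(18 + I))
-44547 - j(-53, 165) = -44547 - 2*(-53)*(18 + 165) = -44547 - 2*(-53)*183 = -44547 - 1*(-19398) = -44547 + 19398 = -25149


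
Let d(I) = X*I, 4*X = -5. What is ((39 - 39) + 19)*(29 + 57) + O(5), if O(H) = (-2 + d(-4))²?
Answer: 1643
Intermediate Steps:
X = -5/4 (X = (¼)*(-5) = -5/4 ≈ -1.2500)
d(I) = -5*I/4
O(H) = 9 (O(H) = (-2 - 5/4*(-4))² = (-2 + 5)² = 3² = 9)
((39 - 39) + 19)*(29 + 57) + O(5) = ((39 - 39) + 19)*(29 + 57) + 9 = (0 + 19)*86 + 9 = 19*86 + 9 = 1634 + 9 = 1643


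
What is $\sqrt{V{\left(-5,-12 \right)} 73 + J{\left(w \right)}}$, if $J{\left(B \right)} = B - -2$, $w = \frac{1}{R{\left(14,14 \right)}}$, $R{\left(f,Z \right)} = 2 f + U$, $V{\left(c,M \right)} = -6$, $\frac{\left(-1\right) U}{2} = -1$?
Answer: $\frac{i \sqrt{392370}}{30} \approx 20.88 i$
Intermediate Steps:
$U = 2$ ($U = \left(-2\right) \left(-1\right) = 2$)
$R{\left(f,Z \right)} = 2 + 2 f$ ($R{\left(f,Z \right)} = 2 f + 2 = 2 + 2 f$)
$w = \frac{1}{30}$ ($w = \frac{1}{2 + 2 \cdot 14} = \frac{1}{2 + 28} = \frac{1}{30} \approx 0.033333$)
$J{\left(B \right)} = 2 + B$ ($J{\left(B \right)} = B + 2 = 2 + B$)
$\sqrt{V{\left(-5,-12 \right)} 73 + J{\left(w \right)}} = \sqrt{\left(-6\right) 73 + \left(2 + \frac{1}{30}\right)} = \sqrt{-438 + \frac{61}{30}} = \sqrt{- \frac{13079}{30}} = \frac{i \sqrt{392370}}{30}$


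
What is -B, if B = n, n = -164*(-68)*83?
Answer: -925616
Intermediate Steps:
n = 925616 (n = 11152*83 = 925616)
B = 925616
-B = -1*925616 = -925616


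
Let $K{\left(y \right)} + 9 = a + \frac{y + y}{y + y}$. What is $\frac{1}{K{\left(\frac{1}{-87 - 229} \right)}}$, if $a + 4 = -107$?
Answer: $- \frac{1}{119} \approx -0.0084034$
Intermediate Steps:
$a = -111$ ($a = -4 - 107 = -111$)
$K{\left(y \right)} = -119$ ($K{\left(y \right)} = -9 - \left(111 - \frac{y + y}{y + y}\right) = -9 - \left(111 - \frac{2 y}{2 y}\right) = -9 + \left(-111 + 2 y \frac{1}{2 y}\right) = -9 + \left(-111 + 1\right) = -9 - 110 = -119$)
$\frac{1}{K{\left(\frac{1}{-87 - 229} \right)}} = \frac{1}{-119} = - \frac{1}{119}$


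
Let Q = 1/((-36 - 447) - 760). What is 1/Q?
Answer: -1243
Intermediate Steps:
Q = -1/1243 (Q = 1/(-483 - 760) = 1/(-1243) = -1/1243 ≈ -0.00080451)
1/Q = 1/(-1/1243) = -1243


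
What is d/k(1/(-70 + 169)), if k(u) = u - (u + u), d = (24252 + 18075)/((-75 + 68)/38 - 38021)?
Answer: 159234174/1444805 ≈ 110.21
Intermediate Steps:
d = -1608426/1444805 (d = 42327/((1/38)*(-7) - 38021) = 42327/(-7/38 - 38021) = 42327/(-1444805/38) = 42327*(-38/1444805) = -1608426/1444805 ≈ -1.1132)
k(u) = -u (k(u) = u - 2*u = -u)
d/k(1/(-70 + 169)) = -1608426/(1444805*((-1/(-70 + 169)))) = -1608426/(1444805*((-1/99))) = -1608426/(1444805*((-1*1/99))) = -1608426/(1444805*(-1/99)) = -1608426/1444805*(-99) = 159234174/1444805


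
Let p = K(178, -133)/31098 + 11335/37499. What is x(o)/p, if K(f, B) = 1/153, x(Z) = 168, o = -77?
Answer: 29974562857008/53931899489 ≈ 555.79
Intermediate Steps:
K(f, B) = 1/153
p = 53931899489/178420017006 (p = (1/153)/31098 + 11335/37499 = (1/153)*(1/31098) + 11335*(1/37499) = 1/4757994 + 11335/37499 = 53931899489/178420017006 ≈ 0.30227)
x(o)/p = 168/(53931899489/178420017006) = 168*(178420017006/53931899489) = 29974562857008/53931899489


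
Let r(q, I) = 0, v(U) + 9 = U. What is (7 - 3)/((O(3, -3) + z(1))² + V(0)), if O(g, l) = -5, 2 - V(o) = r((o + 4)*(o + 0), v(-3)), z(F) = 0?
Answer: 4/27 ≈ 0.14815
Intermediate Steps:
v(U) = -9 + U
V(o) = 2 (V(o) = 2 - 1*0 = 2 + 0 = 2)
(7 - 3)/((O(3, -3) + z(1))² + V(0)) = (7 - 3)/((-5 + 0)² + 2) = 4/((-5)² + 2) = 4/(25 + 2) = 4/27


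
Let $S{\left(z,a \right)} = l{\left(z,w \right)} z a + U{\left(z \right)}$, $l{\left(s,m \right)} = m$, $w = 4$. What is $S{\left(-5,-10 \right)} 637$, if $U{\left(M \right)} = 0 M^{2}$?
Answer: $127400$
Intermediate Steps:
$U{\left(M \right)} = 0$
$S{\left(z,a \right)} = 4 a z$ ($S{\left(z,a \right)} = 4 z a + 0 = 4 a z + 0 = 4 a z$)
$S{\left(-5,-10 \right)} 637 = 4 \left(-10\right) \left(-5\right) 637 = 200 \cdot 637 = 127400$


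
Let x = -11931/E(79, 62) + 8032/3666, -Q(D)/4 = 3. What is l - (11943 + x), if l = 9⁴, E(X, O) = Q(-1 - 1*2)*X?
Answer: -3125963993/579228 ≈ -5396.8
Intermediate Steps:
Q(D) = -12 (Q(D) = -4*3 = -12)
E(X, O) = -12*X
x = 8558897/579228 (x = -11931/((-12*79)) + 8032/3666 = -11931/(-948) + 8032*(1/3666) = -11931*(-1/948) + 4016/1833 = 3977/316 + 4016/1833 = 8558897/579228 ≈ 14.776)
l = 6561
l - (11943 + x) = 6561 - (11943 + 8558897/579228) = 6561 - 1*6926278901/579228 = 6561 - 6926278901/579228 = -3125963993/579228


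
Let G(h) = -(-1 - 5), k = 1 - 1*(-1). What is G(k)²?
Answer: 36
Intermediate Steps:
k = 2 (k = 1 + 1 = 2)
G(h) = 6 (G(h) = -1*(-6) = 6)
G(k)² = 6² = 36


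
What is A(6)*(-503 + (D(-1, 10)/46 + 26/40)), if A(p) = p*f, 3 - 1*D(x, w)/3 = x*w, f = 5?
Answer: -692073/46 ≈ -15045.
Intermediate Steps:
D(x, w) = 9 - 3*w*x (D(x, w) = 9 - 3*x*w = 9 - 3*w*x)
A(p) = 5*p (A(p) = p*5 = 5*p)
A(6)*(-503 + (D(-1, 10)/46 + 26/40)) = (5*6)*(-503 + ((9 - 3*10*(-1))/46 + 26/40)) = 30*(-503 + ((9 + 30)*(1/46) + 26*(1/40))) = 30*(-503 + (39*(1/46) + 13/20)) = 30*(-503 + (39/46 + 13/20)) = 30*(-503 + 689/460) = 30*(-230691/460) = -692073/46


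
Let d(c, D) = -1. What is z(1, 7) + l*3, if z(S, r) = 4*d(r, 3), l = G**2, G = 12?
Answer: 428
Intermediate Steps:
l = 144 (l = 12**2 = 144)
z(S, r) = -4 (z(S, r) = 4*(-1) = -4)
z(1, 7) + l*3 = -4 + 144*3 = -4 + 432 = 428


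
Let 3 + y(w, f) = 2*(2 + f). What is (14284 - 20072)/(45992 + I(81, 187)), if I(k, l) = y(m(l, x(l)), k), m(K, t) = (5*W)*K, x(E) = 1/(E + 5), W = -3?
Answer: -5788/46155 ≈ -0.12540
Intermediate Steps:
x(E) = 1/(5 + E)
m(K, t) = -15*K (m(K, t) = (5*(-3))*K = -15*K)
y(w, f) = 1 + 2*f (y(w, f) = -3 + 2*(2 + f) = -3 + (4 + 2*f) = 1 + 2*f)
I(k, l) = 1 + 2*k
(14284 - 20072)/(45992 + I(81, 187)) = (14284 - 20072)/(45992 + (1 + 2*81)) = -5788/(45992 + (1 + 162)) = -5788/(45992 + 163) = -5788/46155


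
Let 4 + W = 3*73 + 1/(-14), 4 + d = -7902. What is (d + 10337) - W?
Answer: 31025/14 ≈ 2216.1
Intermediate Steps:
d = -7906 (d = -4 - 7902 = -7906)
W = 3009/14 (W = -4 + (3*73 + 1/(-14)) = -4 + (219 - 1/14) = -4 + 3065/14 = 3009/14 ≈ 214.93)
(d + 10337) - W = (-7906 + 10337) - 1*3009/14 = 2431 - 3009/14 = 31025/14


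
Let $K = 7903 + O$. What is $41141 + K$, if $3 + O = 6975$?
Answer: $56016$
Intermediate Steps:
$O = 6972$ ($O = -3 + 6975 = 6972$)
$K = 14875$ ($K = 7903 + 6972 = 14875$)
$41141 + K = 41141 + 14875 = 56016$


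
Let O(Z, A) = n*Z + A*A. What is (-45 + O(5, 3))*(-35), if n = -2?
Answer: 1610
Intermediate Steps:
O(Z, A) = A² - 2*Z (O(Z, A) = -2*Z + A*A = -2*Z + A² = A² - 2*Z)
(-45 + O(5, 3))*(-35) = (-45 + (3² - 2*5))*(-35) = (-45 + (9 - 10))*(-35) = (-45 - 1)*(-35) = -46*(-35) = 1610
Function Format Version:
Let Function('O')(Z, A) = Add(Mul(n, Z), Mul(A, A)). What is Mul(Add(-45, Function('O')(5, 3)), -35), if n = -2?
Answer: 1610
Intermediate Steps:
Function('O')(Z, A) = Add(Pow(A, 2), Mul(-2, Z)) (Function('O')(Z, A) = Add(Mul(-2, Z), Mul(A, A)) = Add(Mul(-2, Z), Pow(A, 2)) = Add(Pow(A, 2), Mul(-2, Z)))
Mul(Add(-45, Function('O')(5, 3)), -35) = Mul(Add(-45, Add(Pow(3, 2), Mul(-2, 5))), -35) = Mul(Add(-45, Add(9, -10)), -35) = Mul(Add(-45, -1), -35) = Mul(-46, -35) = 1610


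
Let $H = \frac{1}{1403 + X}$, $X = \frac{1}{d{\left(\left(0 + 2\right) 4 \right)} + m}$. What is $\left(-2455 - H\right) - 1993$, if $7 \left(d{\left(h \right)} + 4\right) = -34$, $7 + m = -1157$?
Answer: $- \frac{51234843314}{11518623} \approx -4448.0$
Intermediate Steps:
$m = -1164$ ($m = -7 - 1157 = -1164$)
$d{\left(h \right)} = - \frac{62}{7}$ ($d{\left(h \right)} = -4 + \frac{1}{7} \left(-34\right) = -4 - \frac{34}{7} = - \frac{62}{7}$)
$X = - \frac{7}{8210}$ ($X = \frac{1}{- \frac{62}{7} - 1164} = \frac{1}{- \frac{8210}{7}} = - \frac{7}{8210} \approx -0.00085262$)
$H = \frac{8210}{11518623}$ ($H = \frac{1}{1403 - \frac{7}{8210}} = \frac{1}{\frac{11518623}{8210}} = \frac{8210}{11518623} \approx 0.00071276$)
$\left(-2455 - H\right) - 1993 = \left(-2455 - \frac{8210}{11518623}\right) - 1993 = - \frac{28278227675}{11518623} - 1993 = - \frac{51234843314}{11518623}$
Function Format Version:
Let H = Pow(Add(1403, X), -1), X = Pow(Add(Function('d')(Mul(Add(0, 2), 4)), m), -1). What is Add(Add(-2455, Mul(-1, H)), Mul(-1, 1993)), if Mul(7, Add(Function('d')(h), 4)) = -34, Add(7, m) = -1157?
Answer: Rational(-51234843314, 11518623) ≈ -4448.0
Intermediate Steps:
m = -1164 (m = Add(-7, -1157) = -1164)
Function('d')(h) = Rational(-62, 7) (Function('d')(h) = Add(-4, Mul(Rational(1, 7), -34)) = Add(-4, Rational(-34, 7)) = Rational(-62, 7))
X = Rational(-7, 8210) (X = Pow(Add(Rational(-62, 7), -1164), -1) = Pow(Rational(-8210, 7), -1) = Rational(-7, 8210) ≈ -0.00085262)
H = Rational(8210, 11518623) (H = Pow(Add(1403, Rational(-7, 8210)), -1) = Pow(Rational(11518623, 8210), -1) = Rational(8210, 11518623) ≈ 0.00071276)
Add(Add(-2455, Mul(-1, H)), Mul(-1, 1993)) = Add(Add(-2455, Mul(-1, Rational(8210, 11518623))), Mul(-1, 1993)) = Add(Add(-2455, Rational(-8210, 11518623)), -1993) = Add(Rational(-28278227675, 11518623), -1993) = Rational(-51234843314, 11518623)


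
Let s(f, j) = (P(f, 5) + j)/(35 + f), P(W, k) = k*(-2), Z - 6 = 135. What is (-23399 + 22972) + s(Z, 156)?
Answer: -37503/88 ≈ -426.17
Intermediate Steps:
Z = 141 (Z = 6 + 135 = 141)
P(W, k) = -2*k
s(f, j) = (-10 + j)/(35 + f) (s(f, j) = (-2*5 + j)/(35 + f) = (-10 + j)/(35 + f))
(-23399 + 22972) + s(Z, 156) = (-23399 + 22972) + (-10 + 156)/(35 + 141) = -427 + 146/176 = -427 + (1/176)*146 = -427 + 73/88 = -37503/88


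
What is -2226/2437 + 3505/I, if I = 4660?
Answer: -366295/2271284 ≈ -0.16127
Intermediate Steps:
-2226/2437 + 3505/I = -2226/2437 + 3505/4660 = -2226*1/2437 + 3505*(1/4660) = -2226/2437 + 701/932 = -366295/2271284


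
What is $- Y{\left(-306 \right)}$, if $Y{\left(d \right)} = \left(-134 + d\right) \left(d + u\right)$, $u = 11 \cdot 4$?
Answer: $-115280$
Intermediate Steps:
$u = 44$
$Y{\left(d \right)} = \left(-134 + d\right) \left(44 + d\right)$ ($Y{\left(d \right)} = \left(-134 + d\right) \left(d + 44\right) = \left(-134 + d\right) \left(44 + d\right)$)
$- Y{\left(-306 \right)} = - (-5896 + \left(-306\right)^{2} - -27540) = - (-5896 + 93636 + 27540) = \left(-1\right) 115280 = -115280$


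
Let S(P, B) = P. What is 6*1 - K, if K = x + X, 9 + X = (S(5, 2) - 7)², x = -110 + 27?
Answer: 94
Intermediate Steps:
x = -83
X = -5 (X = -9 + (5 - 7)² = -9 + (-2)² = -9 + 4 = -5)
K = -88 (K = -83 - 5 = -88)
6*1 - K = 6*1 - 1*(-88) = 6 + 88 = 94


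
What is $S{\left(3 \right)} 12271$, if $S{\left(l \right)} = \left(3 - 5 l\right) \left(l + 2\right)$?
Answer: $-736260$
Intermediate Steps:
$S{\left(l \right)} = \left(2 + l\right) \left(3 - 5 l\right)$ ($S{\left(l \right)} = \left(3 - 5 l\right) \left(2 + l\right) = \left(2 + l\right) \left(3 - 5 l\right)$)
$S{\left(3 \right)} 12271 = \left(6 - 21 - 5 \cdot 3^{2}\right) 12271 = \left(6 - 21 - 45\right) 12271 = \left(-60\right) 12271 = -736260$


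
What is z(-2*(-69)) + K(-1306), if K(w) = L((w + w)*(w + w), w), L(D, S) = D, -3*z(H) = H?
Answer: 6822498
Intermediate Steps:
z(H) = -H/3
K(w) = 4*w² (K(w) = (w + w)*(w + w) = (2*w)*(2*w) = 4*w²)
z(-2*(-69)) + K(-1306) = -(-2)*(-69)/3 + 4*(-1306)² = -⅓*138 + 4*1705636 = -46 + 6822544 = 6822498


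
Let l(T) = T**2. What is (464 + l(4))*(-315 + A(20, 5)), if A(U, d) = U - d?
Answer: -144000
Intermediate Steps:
(464 + l(4))*(-315 + A(20, 5)) = (464 + 4**2)*(-315 + (20 - 1*5)) = (464 + 16)*(-315 + (20 - 5)) = 480*(-315 + 15) = 480*(-300) = -144000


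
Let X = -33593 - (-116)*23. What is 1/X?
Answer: -1/30925 ≈ -3.2336e-5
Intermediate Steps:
X = -30925 (X = -33593 - 1*(-2668) = -33593 + 2668 = -30925)
1/X = 1/(-30925) = -1/30925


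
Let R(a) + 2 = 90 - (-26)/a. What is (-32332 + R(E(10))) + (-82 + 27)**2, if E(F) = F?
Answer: -146082/5 ≈ -29216.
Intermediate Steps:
R(a) = 88 + 26/a (R(a) = -2 + (90 - (-26)/a) = -2 + (90 + 26/a) = 88 + 26/a)
(-32332 + R(E(10))) + (-82 + 27)**2 = (-32332 + (88 + 26/10)) + (-82 + 27)**2 = (-32332 + (88 + 26*(1/10))) + (-55)**2 = (-32332 + (88 + 13/5)) + 3025 = (-32332 + 453/5) + 3025 = -161207/5 + 3025 = -146082/5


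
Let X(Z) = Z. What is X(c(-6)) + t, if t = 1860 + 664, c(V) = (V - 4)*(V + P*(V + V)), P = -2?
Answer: 2344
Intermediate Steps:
c(V) = -3*V*(-4 + V) (c(V) = (V - 4)*(V - 2*(V + V)) = (-4 + V)*(V - 4*V) = (-4 + V)*(-3*V) = -3*V*(-4 + V))
t = 2524
X(c(-6)) + t = 3*(-6)*(4 - 1*(-6)) + 2524 = 3*(-6)*(4 + 6) + 2524 = 3*(-6)*10 + 2524 = -180 + 2524 = 2344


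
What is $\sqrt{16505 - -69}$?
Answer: $\sqrt{16574} \approx 128.74$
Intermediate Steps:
$\sqrt{16505 - -69} = \sqrt{16505 + \left(14 + 55\right)} = \sqrt{16505 + 69} = \sqrt{16574}$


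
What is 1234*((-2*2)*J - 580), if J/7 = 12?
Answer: -1130344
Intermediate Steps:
J = 84 (J = 7*12 = 84)
1234*((-2*2)*J - 580) = 1234*(-2*2*84 - 580) = 1234*(-4*84 - 580) = 1234*(-336 - 580) = 1234*(-916) = -1130344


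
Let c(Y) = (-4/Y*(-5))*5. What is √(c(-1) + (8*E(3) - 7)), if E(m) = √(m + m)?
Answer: √(-107 + 8*√6) ≈ 9.349*I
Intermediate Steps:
E(m) = √2*√m (E(m) = √(2*m) = √2*√m)
c(Y) = 100/Y (c(Y) = (20/Y)*5 = 100/Y)
√(c(-1) + (8*E(3) - 7)) = √(100/(-1) + (8*(√2*√3) - 7)) = √(100*(-1) + (8*√6 - 7)) = √(-100 + (-7 + 8*√6)) = √(-107 + 8*√6)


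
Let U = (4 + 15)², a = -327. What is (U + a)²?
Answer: 1156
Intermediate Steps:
U = 361 (U = 19² = 361)
(U + a)² = (361 - 327)² = 34² = 1156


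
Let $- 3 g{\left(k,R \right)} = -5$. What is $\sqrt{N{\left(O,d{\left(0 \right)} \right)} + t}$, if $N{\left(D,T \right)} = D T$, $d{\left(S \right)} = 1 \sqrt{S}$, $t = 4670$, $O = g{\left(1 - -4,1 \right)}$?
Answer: $\sqrt{4670} \approx 68.337$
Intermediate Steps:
$g{\left(k,R \right)} = \frac{5}{3}$ ($g{\left(k,R \right)} = \left(- \frac{1}{3}\right) \left(-5\right) = \frac{5}{3}$)
$O = \frac{5}{3} \approx 1.6667$
$d{\left(S \right)} = \sqrt{S}$
$\sqrt{N{\left(O,d{\left(0 \right)} \right)} + t} = \sqrt{\frac{5 \sqrt{0}}{3} + 4670} = \sqrt{\frac{5}{3} \cdot 0 + 4670} = \sqrt{0 + 4670} = \sqrt{4670}$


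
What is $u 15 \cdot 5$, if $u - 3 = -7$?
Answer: $-300$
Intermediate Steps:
$u = -4$ ($u = 3 - 7 = -4$)
$u 15 \cdot 5 = \left(-4\right) 15 \cdot 5 = \left(-60\right) 5 = -300$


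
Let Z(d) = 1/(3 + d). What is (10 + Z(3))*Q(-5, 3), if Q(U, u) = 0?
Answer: 0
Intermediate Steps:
(10 + Z(3))*Q(-5, 3) = (10 + 1/(3 + 3))*0 = (10 + 1/6)*0 = (10 + ⅙)*0 = (61/6)*0 = 0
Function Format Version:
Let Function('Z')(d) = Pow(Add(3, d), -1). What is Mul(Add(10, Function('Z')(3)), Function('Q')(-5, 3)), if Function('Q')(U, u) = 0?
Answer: 0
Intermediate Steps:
Mul(Add(10, Function('Z')(3)), Function('Q')(-5, 3)) = Mul(Add(10, Pow(Add(3, 3), -1)), 0) = Mul(Add(10, Pow(6, -1)), 0) = Mul(Add(10, Rational(1, 6)), 0) = Mul(Rational(61, 6), 0) = 0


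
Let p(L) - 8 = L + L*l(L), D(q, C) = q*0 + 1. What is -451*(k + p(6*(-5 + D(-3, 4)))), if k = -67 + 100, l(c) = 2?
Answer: 13981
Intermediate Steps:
D(q, C) = 1 (D(q, C) = 0 + 1 = 1)
k = 33
p(L) = 8 + 3*L (p(L) = 8 + (L + L*2) = 8 + (L + 2*L) = 8 + 3*L)
-451*(k + p(6*(-5 + D(-3, 4)))) = -451*(33 + (8 + 3*(6*(-5 + 1)))) = -451*(33 + (8 + 3*(6*(-4)))) = -451*(33 + (8 + 3*(-24))) = -451*(33 + (8 - 72)) = -451*(33 - 64) = -451*(-31) = 13981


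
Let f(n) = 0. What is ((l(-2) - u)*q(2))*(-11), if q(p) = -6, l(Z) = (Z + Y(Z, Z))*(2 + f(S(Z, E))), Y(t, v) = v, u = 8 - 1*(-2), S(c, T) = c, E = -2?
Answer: -1188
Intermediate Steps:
u = 10 (u = 8 + 2 = 10)
l(Z) = 4*Z (l(Z) = (Z + Z)*(2 + 0) = (2*Z)*2 = 4*Z)
((l(-2) - u)*q(2))*(-11) = ((4*(-2) - 1*10)*(-6))*(-11) = ((-8 - 10)*(-6))*(-11) = -18*(-6)*(-11) = 108*(-11) = -1188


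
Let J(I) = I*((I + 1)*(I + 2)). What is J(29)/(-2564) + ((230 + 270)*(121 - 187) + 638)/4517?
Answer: -102399829/5790794 ≈ -17.683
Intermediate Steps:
J(I) = I*(1 + I)*(2 + I) (J(I) = I*((1 + I)*(2 + I)) = I*(1 + I)*(2 + I))
J(29)/(-2564) + ((230 + 270)*(121 - 187) + 638)/4517 = (29*(2 + 29² + 3*29))/(-2564) + ((230 + 270)*(121 - 187) + 638)/4517 = (29*(2 + 841 + 87))*(-1/2564) + (500*(-66) + 638)*(1/4517) = (29*930)*(-1/2564) + (-33000 + 638)*(1/4517) = 26970*(-1/2564) - 32362*1/4517 = -13485/1282 - 32362/4517 = -102399829/5790794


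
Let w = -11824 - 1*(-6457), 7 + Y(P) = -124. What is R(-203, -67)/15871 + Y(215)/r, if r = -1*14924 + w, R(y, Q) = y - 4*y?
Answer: 14436320/322038461 ≈ 0.044828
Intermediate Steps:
Y(P) = -131 (Y(P) = -7 - 124 = -131)
R(y, Q) = -3*y
w = -5367 (w = -11824 + 6457 = -5367)
r = -20291 (r = -1*14924 - 5367 = -14924 - 5367 = -20291)
R(-203, -67)/15871 + Y(215)/r = -3*(-203)/15871 - 131/(-20291) = 609*(1/15871) - 131*(-1/20291) = 609/15871 + 131/20291 = 14436320/322038461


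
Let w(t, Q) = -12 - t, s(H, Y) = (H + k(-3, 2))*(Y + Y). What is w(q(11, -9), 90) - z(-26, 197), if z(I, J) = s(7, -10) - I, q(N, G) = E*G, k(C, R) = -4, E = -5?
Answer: -23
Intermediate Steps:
q(N, G) = -5*G
s(H, Y) = 2*Y*(-4 + H) (s(H, Y) = (H - 4)*(Y + Y) = (-4 + H)*(2*Y) = 2*Y*(-4 + H))
z(I, J) = -60 - I (z(I, J) = 2*(-10)*(-4 + 7) - I = 2*(-10)*3 - I = -60 - I)
w(q(11, -9), 90) - z(-26, 197) = (-12 - (-5)*(-9)) - (-60 - 1*(-26)) = (-12 - 1*45) - (-60 + 26) = (-12 - 45) - 1*(-34) = -57 + 34 = -23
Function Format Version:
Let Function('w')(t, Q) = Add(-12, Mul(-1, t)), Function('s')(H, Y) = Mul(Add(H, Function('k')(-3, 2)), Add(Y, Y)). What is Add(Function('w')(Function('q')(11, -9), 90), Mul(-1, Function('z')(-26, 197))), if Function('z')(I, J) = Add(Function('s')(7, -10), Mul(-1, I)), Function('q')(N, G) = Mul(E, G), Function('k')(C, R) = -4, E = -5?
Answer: -23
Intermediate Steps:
Function('q')(N, G) = Mul(-5, G)
Function('s')(H, Y) = Mul(2, Y, Add(-4, H)) (Function('s')(H, Y) = Mul(Add(H, -4), Add(Y, Y)) = Mul(Add(-4, H), Mul(2, Y)) = Mul(2, Y, Add(-4, H)))
Function('z')(I, J) = Add(-60, Mul(-1, I)) (Function('z')(I, J) = Add(Mul(2, -10, Add(-4, 7)), Mul(-1, I)) = Add(Mul(2, -10, 3), Mul(-1, I)) = Add(-60, Mul(-1, I)))
Add(Function('w')(Function('q')(11, -9), 90), Mul(-1, Function('z')(-26, 197))) = Add(Add(-12, Mul(-1, Mul(-5, -9))), Mul(-1, Add(-60, Mul(-1, -26)))) = Add(Add(-12, Mul(-1, 45)), Mul(-1, Add(-60, 26))) = Add(Add(-12, -45), Mul(-1, -34)) = Add(-57, 34) = -23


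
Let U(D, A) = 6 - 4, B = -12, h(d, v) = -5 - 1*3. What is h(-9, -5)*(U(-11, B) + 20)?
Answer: -176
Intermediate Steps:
h(d, v) = -8 (h(d, v) = -5 - 3 = -8)
U(D, A) = 2
h(-9, -5)*(U(-11, B) + 20) = -8*(2 + 20) = -8*22 = -176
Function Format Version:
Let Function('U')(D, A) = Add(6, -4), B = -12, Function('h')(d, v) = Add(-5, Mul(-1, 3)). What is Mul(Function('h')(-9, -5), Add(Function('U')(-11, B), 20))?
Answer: -176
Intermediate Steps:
Function('h')(d, v) = -8 (Function('h')(d, v) = Add(-5, -3) = -8)
Function('U')(D, A) = 2
Mul(Function('h')(-9, -5), Add(Function('U')(-11, B), 20)) = Mul(-8, Add(2, 20)) = Mul(-8, 22) = -176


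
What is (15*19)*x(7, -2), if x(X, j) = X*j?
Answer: -3990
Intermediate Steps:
(15*19)*x(7, -2) = (15*19)*(7*(-2)) = 285*(-14) = -3990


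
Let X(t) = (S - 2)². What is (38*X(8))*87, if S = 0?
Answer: 13224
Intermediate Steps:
X(t) = 4 (X(t) = (0 - 2)² = (-2)² = 4)
(38*X(8))*87 = (38*4)*87 = 152*87 = 13224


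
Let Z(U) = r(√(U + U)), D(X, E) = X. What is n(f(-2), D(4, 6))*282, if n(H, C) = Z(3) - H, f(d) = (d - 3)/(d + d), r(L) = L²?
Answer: 2679/2 ≈ 1339.5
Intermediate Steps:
Z(U) = 2*U (Z(U) = (√(U + U))² = (√(2*U))² = (√2*√U)² = 2*U)
f(d) = (-3 + d)/(2*d) (f(d) = (-3 + d)/((2*d)) = (-3 + d)*(1/(2*d)) = (-3 + d)/(2*d))
n(H, C) = 6 - H (n(H, C) = 2*3 - H = 6 - H)
n(f(-2), D(4, 6))*282 = (6 - (-3 - 2)/(2*(-2)))*282 = (6 - (-1)*(-5)/(2*2))*282 = (6 - 1*5/4)*282 = (6 - 5/4)*282 = (19/4)*282 = 2679/2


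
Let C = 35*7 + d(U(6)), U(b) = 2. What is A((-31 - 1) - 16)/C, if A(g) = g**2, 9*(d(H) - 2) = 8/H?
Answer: 20736/2227 ≈ 9.3112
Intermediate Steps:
d(H) = 2 + 8/(9*H) (d(H) = 2 + (8/H)/9 = 2 + 8/(9*H))
C = 2227/9 (C = 35*7 + (2 + (8/9)/2) = 245 + (2 + (8/9)*(1/2)) = 245 + (2 + 4/9) = 245 + 22/9 = 2227/9 ≈ 247.44)
A((-31 - 1) - 16)/C = ((-31 - 1) - 16)**2/(2227/9) = (-32 - 16)**2*(9/2227) = (-48)**2*(9/2227) = 2304*(9/2227) = 20736/2227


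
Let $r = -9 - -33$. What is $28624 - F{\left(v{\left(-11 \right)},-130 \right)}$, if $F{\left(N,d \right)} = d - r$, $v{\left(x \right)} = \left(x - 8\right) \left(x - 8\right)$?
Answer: $28778$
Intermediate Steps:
$r = 24$ ($r = -9 + 33 = 24$)
$v{\left(x \right)} = \left(-8 + x\right)^{2}$ ($v{\left(x \right)} = \left(-8 + x\right) \left(-8 + x\right) = \left(-8 + x\right)^{2}$)
$F{\left(N,d \right)} = -24 + d$ ($F{\left(N,d \right)} = d - 24 = -24 + d$)
$28624 - F{\left(v{\left(-11 \right)},-130 \right)} = 28624 - \left(-24 - 130\right) = 28624 - -154 = 28624 + 154 = 28778$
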